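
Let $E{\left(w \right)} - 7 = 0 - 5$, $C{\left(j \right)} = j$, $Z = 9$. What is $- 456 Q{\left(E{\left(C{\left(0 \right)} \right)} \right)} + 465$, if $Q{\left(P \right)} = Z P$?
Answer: $-7743$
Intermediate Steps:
$E{\left(w \right)} = 2$ ($E{\left(w \right)} = 7 + \left(0 - 5\right) = 7 - 5 = 2$)
$Q{\left(P \right)} = 9 P$
$- 456 Q{\left(E{\left(C{\left(0 \right)} \right)} \right)} + 465 = - 456 \cdot 9 \cdot 2 + 465 = \left(-456\right) 18 + 465 = -8208 + 465 = -7743$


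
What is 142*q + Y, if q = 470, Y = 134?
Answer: 66874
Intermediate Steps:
142*q + Y = 142*470 + 134 = 66740 + 134 = 66874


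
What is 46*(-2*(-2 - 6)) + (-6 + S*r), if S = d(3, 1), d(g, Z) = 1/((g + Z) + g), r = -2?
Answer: 5108/7 ≈ 729.71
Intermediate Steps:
d(g, Z) = 1/(Z + 2*g) (d(g, Z) = 1/((Z + g) + g) = 1/(Z + 2*g))
S = ⅐ (S = 1/(1 + 2*3) = 1/(1 + 6) = 1/7 = ⅐ ≈ 0.14286)
46*(-2*(-2 - 6)) + (-6 + S*r) = 46*(-2*(-2 - 6)) + (-6 + (⅐)*(-2)) = 46*(-2*(-8)) + (-6 - 2/7) = 46*16 - 44/7 = 736 - 44/7 = 5108/7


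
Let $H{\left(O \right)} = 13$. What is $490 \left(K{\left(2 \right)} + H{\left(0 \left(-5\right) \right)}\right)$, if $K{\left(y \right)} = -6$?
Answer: $3430$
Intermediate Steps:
$490 \left(K{\left(2 \right)} + H{\left(0 \left(-5\right) \right)}\right) = 490 \left(-6 + 13\right) = 490 \cdot 7 = 3430$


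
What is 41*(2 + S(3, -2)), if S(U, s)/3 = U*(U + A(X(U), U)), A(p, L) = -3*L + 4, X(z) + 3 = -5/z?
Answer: -656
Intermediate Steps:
X(z) = -3 - 5/z
A(p, L) = 4 - 3*L
S(U, s) = 3*U*(4 - 2*U) (S(U, s) = 3*(U*(U + (4 - 3*U))) = 3*(U*(4 - 2*U)) = 3*U*(4 - 2*U))
41*(2 + S(3, -2)) = 41*(2 + 6*3*(2 - 1*3)) = 41*(2 + 6*3*(2 - 3)) = 41*(2 + 6*3*(-1)) = 41*(2 - 18) = 41*(-16) = -656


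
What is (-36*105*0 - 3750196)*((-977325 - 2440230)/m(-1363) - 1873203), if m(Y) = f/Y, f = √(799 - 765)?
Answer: 7024878397788 - 8734445493366570*√34/17 ≈ -2.9889e+15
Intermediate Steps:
f = √34 ≈ 5.8309
m(Y) = √34/Y
(-36*105*0 - 3750196)*((-977325 - 2440230)/m(-1363) - 1873203) = (-36*105*0 - 3750196)*((-977325 - 2440230)/((√34/(-1363))) - 1873203) = (-3780*0 - 3750196)*(-3417555*(-1363*√34/34) - 1873203) = (0 - 3750196)*(-3417555*(-1363*√34/34) - 1873203) = -3750196*(-(-4658127465)*√34/34 - 1873203) = -3750196*(4658127465*√34/34 - 1873203) = -3750196*(-1873203 + 4658127465*√34/34) = 7024878397788 - 8734445493366570*√34/17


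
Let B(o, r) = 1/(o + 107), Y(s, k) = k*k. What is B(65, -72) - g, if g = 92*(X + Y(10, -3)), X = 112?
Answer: -1914703/172 ≈ -11132.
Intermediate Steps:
Y(s, k) = k²
B(o, r) = 1/(107 + o)
g = 11132 (g = 92*(112 + (-3)²) = 92*(112 + 9) = 92*121 = 11132)
B(65, -72) - g = 1/(107 + 65) - 1*11132 = 1/172 - 11132 = -1914703/172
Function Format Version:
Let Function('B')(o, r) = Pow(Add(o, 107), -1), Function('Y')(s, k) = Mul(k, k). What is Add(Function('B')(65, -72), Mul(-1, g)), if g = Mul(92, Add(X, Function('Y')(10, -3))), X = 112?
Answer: Rational(-1914703, 172) ≈ -11132.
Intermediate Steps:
Function('Y')(s, k) = Pow(k, 2)
Function('B')(o, r) = Pow(Add(107, o), -1)
g = 11132 (g = Mul(92, Add(112, Pow(-3, 2))) = Mul(92, Add(112, 9)) = Mul(92, 121) = 11132)
Add(Function('B')(65, -72), Mul(-1, g)) = Add(Pow(Add(107, 65), -1), Mul(-1, 11132)) = Add(Pow(172, -1), -11132) = Add(Rational(1, 172), -11132) = Rational(-1914703, 172)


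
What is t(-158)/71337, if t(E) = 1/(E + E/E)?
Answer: -1/11199909 ≈ -8.9286e-8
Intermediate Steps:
t(E) = 1/(1 + E) (t(E) = 1/(E + 1) = 1/(1 + E))
t(-158)/71337 = 1/((1 - 158)*71337) = (1/71337)/(-157) = -1/157*1/71337 = -1/11199909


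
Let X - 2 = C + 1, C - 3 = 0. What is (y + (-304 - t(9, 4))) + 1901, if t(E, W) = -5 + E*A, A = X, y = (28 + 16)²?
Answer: 3484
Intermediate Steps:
C = 3 (C = 3 + 0 = 3)
y = 1936 (y = 44² = 1936)
X = 6 (X = 2 + (3 + 1) = 2 + 4 = 6)
A = 6
t(E, W) = -5 + 6*E (t(E, W) = -5 + E*6 = -5 + 6*E)
(y + (-304 - t(9, 4))) + 1901 = (1936 + (-304 - (-5 + 6*9))) + 1901 = (1936 + (-304 - (-5 + 54))) + 1901 = (1936 + (-304 - 1*49)) + 1901 = (1936 + (-304 - 49)) + 1901 = (1936 - 353) + 1901 = 1583 + 1901 = 3484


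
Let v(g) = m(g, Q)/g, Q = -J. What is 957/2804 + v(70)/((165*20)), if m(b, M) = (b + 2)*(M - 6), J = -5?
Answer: 9202713/26988500 ≈ 0.34099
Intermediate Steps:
Q = 5 (Q = -1*(-5) = 5)
m(b, M) = (-6 + M)*(2 + b) (m(b, M) = (2 + b)*(-6 + M) = (-6 + M)*(2 + b))
v(g) = (-2 - g)/g (v(g) = (-12 - 6*g + 2*5 + 5*g)/g = (-12 - 6*g + 10 + 5*g)/g = (-2 - g)/g)
957/2804 + v(70)/((165*20)) = 957/2804 + ((-2 - 1*70)/70)/((165*20)) = 957*(1/2804) + ((-2 - 70)/70)/3300 = 957/2804 + ((1/70)*(-72))*(1/3300) = 957/2804 - 36/35*1/3300 = 957/2804 - 3/9625 = 9202713/26988500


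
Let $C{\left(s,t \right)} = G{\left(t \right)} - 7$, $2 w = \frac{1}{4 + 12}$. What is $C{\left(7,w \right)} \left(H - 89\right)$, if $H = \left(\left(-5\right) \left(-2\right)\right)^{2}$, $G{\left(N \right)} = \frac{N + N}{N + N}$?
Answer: $-66$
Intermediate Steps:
$G{\left(N \right)} = 1$ ($G{\left(N \right)} = \frac{2 N}{2 N} = 2 N \frac{1}{2 N} = 1$)
$w = \frac{1}{32}$ ($w = \frac{1}{2 \left(4 + 12\right)} = \frac{1}{2 \cdot 16} = \frac{1}{2} \cdot \frac{1}{16} = \frac{1}{32} \approx 0.03125$)
$C{\left(s,t \right)} = -6$ ($C{\left(s,t \right)} = 1 - 7 = -6$)
$H = 100$ ($H = 10^{2} = 100$)
$C{\left(7,w \right)} \left(H - 89\right) = - 6 \left(100 - 89\right) = \left(-6\right) 11 = -66$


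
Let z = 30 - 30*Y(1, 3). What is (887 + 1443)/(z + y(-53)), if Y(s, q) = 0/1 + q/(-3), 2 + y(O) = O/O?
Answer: 2330/59 ≈ 39.492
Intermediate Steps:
y(O) = -1 (y(O) = -2 + O/O = -2 + 1 = -1)
Y(s, q) = -q/3 (Y(s, q) = 0*1 + q*(-1/3) = 0 - q/3 = -q/3)
z = 60 (z = 30 - (-10)*3 = 30 - 30*(-1) = 30 + 30 = 60)
(887 + 1443)/(z + y(-53)) = (887 + 1443)/(60 - 1) = 2330/59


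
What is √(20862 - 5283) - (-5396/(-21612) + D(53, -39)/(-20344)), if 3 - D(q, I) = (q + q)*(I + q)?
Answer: -35445899/109918632 + 3*√1731 ≈ 124.49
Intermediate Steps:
D(q, I) = 3 - 2*q*(I + q) (D(q, I) = 3 - (q + q)*(I + q) = 3 - 2*q*(I + q))
√(20862 - 5283) - (-5396/(-21612) + D(53, -39)/(-20344)) = √(20862 - 5283) - (-5396/(-21612) + (3 - 2*53² - 2*(-39)*53)/(-20344)) = √15579 - (-5396*(-1/21612) + (3 - 2*2809 + 4134)*(-1/20344)) = 3*√1731 - (1349/5403 + (3 - 5618 + 4134)*(-1/20344)) = 3*√1731 - (1349/5403 - 1481*(-1/20344)) = 3*√1731 - (1349/5403 + 1481/20344) = 3*√1731 - 1*35445899/109918632 = 3*√1731 - 35445899/109918632 = -35445899/109918632 + 3*√1731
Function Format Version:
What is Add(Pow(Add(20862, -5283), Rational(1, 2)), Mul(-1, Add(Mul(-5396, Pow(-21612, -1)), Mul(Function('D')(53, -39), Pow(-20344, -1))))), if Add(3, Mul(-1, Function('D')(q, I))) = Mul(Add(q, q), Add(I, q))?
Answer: Add(Rational(-35445899, 109918632), Mul(3, Pow(1731, Rational(1, 2)))) ≈ 124.49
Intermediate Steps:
Function('D')(q, I) = Add(3, Mul(-2, q, Add(I, q))) (Function('D')(q, I) = Add(3, Mul(-1, Mul(Add(q, q), Add(I, q)))) = Add(3, Mul(-1, Mul(Mul(2, q), Add(I, q)))) = Add(3, Mul(-1, Mul(2, q, Add(I, q)))) = Add(3, Mul(-2, q, Add(I, q))))
Add(Pow(Add(20862, -5283), Rational(1, 2)), Mul(-1, Add(Mul(-5396, Pow(-21612, -1)), Mul(Function('D')(53, -39), Pow(-20344, -1))))) = Add(Pow(Add(20862, -5283), Rational(1, 2)), Mul(-1, Add(Mul(-5396, Pow(-21612, -1)), Mul(Add(3, Mul(-2, Pow(53, 2)), Mul(-2, -39, 53)), Pow(-20344, -1))))) = Add(Pow(15579, Rational(1, 2)), Mul(-1, Add(Mul(-5396, Rational(-1, 21612)), Mul(Add(3, Mul(-2, 2809), 4134), Rational(-1, 20344))))) = Add(Mul(3, Pow(1731, Rational(1, 2))), Mul(-1, Add(Rational(1349, 5403), Mul(Add(3, -5618, 4134), Rational(-1, 20344))))) = Add(Mul(3, Pow(1731, Rational(1, 2))), Mul(-1, Add(Rational(1349, 5403), Mul(-1481, Rational(-1, 20344))))) = Add(Mul(3, Pow(1731, Rational(1, 2))), Mul(-1, Add(Rational(1349, 5403), Rational(1481, 20344)))) = Add(Mul(3, Pow(1731, Rational(1, 2))), Mul(-1, Rational(35445899, 109918632))) = Add(Mul(3, Pow(1731, Rational(1, 2))), Rational(-35445899, 109918632)) = Add(Rational(-35445899, 109918632), Mul(3, Pow(1731, Rational(1, 2))))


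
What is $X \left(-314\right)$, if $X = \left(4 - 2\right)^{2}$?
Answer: $-1256$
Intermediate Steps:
$X = 4$ ($X = 2^{2} = 4$)
$X \left(-314\right) = 4 \left(-314\right) = -1256$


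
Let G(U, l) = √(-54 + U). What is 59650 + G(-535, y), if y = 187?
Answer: 59650 + I*√589 ≈ 59650.0 + 24.269*I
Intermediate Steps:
59650 + G(-535, y) = 59650 + √(-54 - 535) = 59650 + √(-589) = 59650 + I*√589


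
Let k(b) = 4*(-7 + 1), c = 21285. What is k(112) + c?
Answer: 21261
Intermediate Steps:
k(b) = -24 (k(b) = 4*(-6) = -24)
k(112) + c = -24 + 21285 = 21261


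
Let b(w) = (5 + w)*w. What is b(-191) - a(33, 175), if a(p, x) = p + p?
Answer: 35460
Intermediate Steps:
b(w) = w*(5 + w)
a(p, x) = 2*p
b(-191) - a(33, 175) = -191*(5 - 191) - 2*33 = -191*(-186) - 1*66 = 35526 - 66 = 35460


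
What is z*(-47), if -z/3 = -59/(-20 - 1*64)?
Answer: 2773/28 ≈ 99.036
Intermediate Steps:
z = -59/28 (z = -(-177)/(-20 - 1*64) = -(-177)/(-20 - 64) = -(-177)/(-84) = -(-177)*(-1)/84 = -3*59/84 = -59/28 ≈ -2.1071)
z*(-47) = -59/28*(-47) = 2773/28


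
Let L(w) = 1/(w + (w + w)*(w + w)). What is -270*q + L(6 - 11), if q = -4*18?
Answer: 1846801/95 ≈ 19440.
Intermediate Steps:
q = -72
L(w) = 1/(w + 4*w²) (L(w) = 1/(w + (2*w)*(2*w)) = 1/(w + 4*w²))
-270*q + L(6 - 11) = -270*(-72) + 1/((6 - 11)*(1 + 4*(6 - 11))) = 19440 + 1/((-5)*(1 + 4*(-5))) = 19440 - 1/(5*(1 - 20)) = 19440 - ⅕/(-19) = 19440 - ⅕*(-1/19) = 19440 + 1/95 = 1846801/95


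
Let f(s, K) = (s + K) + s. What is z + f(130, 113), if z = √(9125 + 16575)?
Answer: 373 + 10*√257 ≈ 533.31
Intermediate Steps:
f(s, K) = K + 2*s (f(s, K) = (K + s) + s = K + 2*s)
z = 10*√257 (z = √25700 = 10*√257 ≈ 160.31)
z + f(130, 113) = 10*√257 + (113 + 2*130) = 10*√257 + (113 + 260) = 10*√257 + 373 = 373 + 10*√257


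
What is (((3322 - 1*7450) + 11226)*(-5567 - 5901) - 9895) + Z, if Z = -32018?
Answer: -81441777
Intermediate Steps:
(((3322 - 1*7450) + 11226)*(-5567 - 5901) - 9895) + Z = (((3322 - 1*7450) + 11226)*(-5567 - 5901) - 9895) - 32018 = (((3322 - 7450) + 11226)*(-11468) - 9895) - 32018 = ((-4128 + 11226)*(-11468) - 9895) - 32018 = (7098*(-11468) - 9895) - 32018 = (-81399864 - 9895) - 32018 = -81409759 - 32018 = -81441777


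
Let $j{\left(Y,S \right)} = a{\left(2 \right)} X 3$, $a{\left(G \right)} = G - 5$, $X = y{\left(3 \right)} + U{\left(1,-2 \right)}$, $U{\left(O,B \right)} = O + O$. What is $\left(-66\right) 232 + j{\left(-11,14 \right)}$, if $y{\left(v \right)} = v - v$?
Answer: $-15330$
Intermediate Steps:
$U{\left(O,B \right)} = 2 O$
$y{\left(v \right)} = 0$
$X = 2$ ($X = 0 + 2 \cdot 1 = 0 + 2 = 2$)
$a{\left(G \right)} = -5 + G$ ($a{\left(G \right)} = G - 5 = -5 + G$)
$j{\left(Y,S \right)} = -18$ ($j{\left(Y,S \right)} = \left(-5 + 2\right) 2 \cdot 3 = \left(-3\right) 2 \cdot 3 = \left(-6\right) 3 = -18$)
$\left(-66\right) 232 + j{\left(-11,14 \right)} = \left(-66\right) 232 - 18 = -15312 - 18 = -15330$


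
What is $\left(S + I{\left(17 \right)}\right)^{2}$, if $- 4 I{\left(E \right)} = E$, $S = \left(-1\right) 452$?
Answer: $\frac{3330625}{16} \approx 2.0816 \cdot 10^{5}$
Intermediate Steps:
$S = -452$
$I{\left(E \right)} = - \frac{E}{4}$
$\left(S + I{\left(17 \right)}\right)^{2} = \left(-452 - \frac{17}{4}\right)^{2} = \left(- \frac{1825}{4}\right)^{2} = \frac{3330625}{16}$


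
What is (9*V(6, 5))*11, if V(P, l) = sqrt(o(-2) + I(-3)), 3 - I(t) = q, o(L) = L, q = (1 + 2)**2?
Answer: 198*I*sqrt(2) ≈ 280.01*I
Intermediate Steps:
q = 9 (q = 3**2 = 9)
I(t) = -6 (I(t) = 3 - 1*9 = 3 - 9 = -6)
V(P, l) = 2*I*sqrt(2) (V(P, l) = sqrt(-2 - 6) = sqrt(-8) = 2*I*sqrt(2))
(9*V(6, 5))*11 = (9*(2*I*sqrt(2)))*11 = (18*I*sqrt(2))*11 = 198*I*sqrt(2)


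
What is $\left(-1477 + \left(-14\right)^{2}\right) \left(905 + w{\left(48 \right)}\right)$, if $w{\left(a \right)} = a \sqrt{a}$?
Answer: $-1159305 - 245952 \sqrt{3} \approx -1.5853 \cdot 10^{6}$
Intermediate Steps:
$w{\left(a \right)} = a^{\frac{3}{2}}$
$\left(-1477 + \left(-14\right)^{2}\right) \left(905 + w{\left(48 \right)}\right) = \left(-1477 + \left(-14\right)^{2}\right) \left(905 + 48^{\frac{3}{2}}\right) = \left(-1477 + 196\right) \left(905 + 192 \sqrt{3}\right) = - 1281 \left(905 + 192 \sqrt{3}\right) = -1159305 - 245952 \sqrt{3}$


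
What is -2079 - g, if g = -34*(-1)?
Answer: -2113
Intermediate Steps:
g = 34
-2079 - g = -2079 - 1*34 = -2079 - 34 = -2113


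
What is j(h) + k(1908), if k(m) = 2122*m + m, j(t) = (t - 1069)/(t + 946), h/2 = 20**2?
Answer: 7072493995/1746 ≈ 4.0507e+6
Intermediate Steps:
h = 800 (h = 2*20**2 = 2*400 = 800)
j(t) = (-1069 + t)/(946 + t)
k(m) = 2123*m
j(h) + k(1908) = (-1069 + 800)/(946 + 800) + 2123*1908 = -269/1746 + 4050684 = 7072493995/1746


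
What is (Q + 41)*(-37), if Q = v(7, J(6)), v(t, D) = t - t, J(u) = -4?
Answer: -1517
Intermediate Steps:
v(t, D) = 0
Q = 0
(Q + 41)*(-37) = (0 + 41)*(-37) = 41*(-37) = -1517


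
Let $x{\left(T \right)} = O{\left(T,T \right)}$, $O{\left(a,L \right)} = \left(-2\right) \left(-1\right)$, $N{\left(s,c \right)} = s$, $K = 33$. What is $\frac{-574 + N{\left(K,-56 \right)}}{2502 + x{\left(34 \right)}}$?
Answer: $- \frac{541}{2504} \approx -0.21605$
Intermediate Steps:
$O{\left(a,L \right)} = 2$
$x{\left(T \right)} = 2$
$\frac{-574 + N{\left(K,-56 \right)}}{2502 + x{\left(34 \right)}} = \frac{-574 + 33}{2502 + 2} = - \frac{541}{2504}$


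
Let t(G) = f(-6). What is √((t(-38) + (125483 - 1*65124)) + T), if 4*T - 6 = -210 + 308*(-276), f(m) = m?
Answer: 5*√1562 ≈ 197.61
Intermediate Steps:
t(G) = -6
T = -21303 (T = 3/2 + (-210 + 308*(-276))/4 = 3/2 + (-210 - 85008)/4 = 3/2 + (¼)*(-85218) = 3/2 - 42609/2 = -21303)
√((t(-38) + (125483 - 1*65124)) + T) = √((-6 + (125483 - 1*65124)) - 21303) = √((-6 + (125483 - 65124)) - 21303) = √((-6 + 60359) - 21303) = √(60353 - 21303) = √39050 = 5*√1562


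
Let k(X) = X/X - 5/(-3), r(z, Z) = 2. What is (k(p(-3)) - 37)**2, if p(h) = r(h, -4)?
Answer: 10609/9 ≈ 1178.8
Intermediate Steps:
p(h) = 2
k(X) = 8/3 (k(X) = 1 - 5*(-1/3) = 1 + 5/3 = 8/3)
(k(p(-3)) - 37)**2 = (8/3 - 37)**2 = (-103/3)**2 = 10609/9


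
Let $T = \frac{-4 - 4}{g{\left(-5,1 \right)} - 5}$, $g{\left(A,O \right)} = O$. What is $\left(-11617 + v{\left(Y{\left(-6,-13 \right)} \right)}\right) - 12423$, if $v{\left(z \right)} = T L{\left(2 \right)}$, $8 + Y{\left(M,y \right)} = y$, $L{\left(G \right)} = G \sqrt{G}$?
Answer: $-24040 + 4 \sqrt{2} \approx -24034.0$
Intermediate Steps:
$L{\left(G \right)} = G^{\frac{3}{2}}$
$T = 2$ ($T = \frac{-4 - 4}{1 - 5} = - \frac{8}{-4} = \left(-8\right) \left(- \frac{1}{4}\right) = 2$)
$Y{\left(M,y \right)} = -8 + y$
$v{\left(z \right)} = 4 \sqrt{2}$ ($v{\left(z \right)} = 2 \cdot 2^{\frac{3}{2}} = 2 \cdot 2 \sqrt{2} = 4 \sqrt{2}$)
$\left(-11617 + v{\left(Y{\left(-6,-13 \right)} \right)}\right) - 12423 = \left(-11617 + 4 \sqrt{2}\right) - 12423 = -24040 + 4 \sqrt{2}$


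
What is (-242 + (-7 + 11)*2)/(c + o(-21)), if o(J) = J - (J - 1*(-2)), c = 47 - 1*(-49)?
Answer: -117/47 ≈ -2.4894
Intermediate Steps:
c = 96 (c = 47 + 49 = 96)
o(J) = -2 (o(J) = J - (J + 2) = J - (2 + J) = J + (-2 - J) = -2)
(-242 + (-7 + 11)*2)/(c + o(-21)) = (-242 + (-7 + 11)*2)/(96 - 2) = (-242 + 4*2)/94 = (-242 + 8)*(1/94) = -234*1/94 = -117/47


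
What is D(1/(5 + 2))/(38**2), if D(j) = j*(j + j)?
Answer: 1/35378 ≈ 2.8266e-5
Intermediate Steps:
D(j) = 2*j**2 (D(j) = j*(2*j) = 2*j**2)
D(1/(5 + 2))/(38**2) = (2*(1/(5 + 2))**2)/(38**2) = (2*(1/7)**2)/1444 = (2*(1/49))/1444 = (1/1444)*(2/49) = 1/35378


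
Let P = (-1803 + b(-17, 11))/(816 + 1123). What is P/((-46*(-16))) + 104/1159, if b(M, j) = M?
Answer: 5225337/59071912 ≈ 0.088457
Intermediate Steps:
P = -260/277 (P = (-1803 - 17)/(816 + 1123) = -1820/1939 = -1820*1/1939 = -260/277 ≈ -0.93863)
P/((-46*(-16))) + 104/1159 = -260/(277*((-46*(-16)))) + 104/1159 = -260/277/736 + 104*(1/1159) = -260/277*1/736 + 104/1159 = -65/50968 + 104/1159 = 5225337/59071912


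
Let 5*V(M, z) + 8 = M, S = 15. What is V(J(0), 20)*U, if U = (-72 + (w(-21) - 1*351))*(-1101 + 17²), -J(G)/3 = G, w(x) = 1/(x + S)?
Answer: -8246672/15 ≈ -5.4978e+5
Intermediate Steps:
w(x) = 1/(15 + x) (w(x) = 1/(x + 15) = 1/(15 + x))
J(G) = -3*G
V(M, z) = -8/5 + M/5
U = 1030834/3 (U = (-72 + (1/(15 - 21) - 1*351))*(-1101 + 17²) = (-72 + (1/(-6) - 351))*(-1101 + 289) = (-72 + (-⅙ - 351))*(-812) = (-72 - 2107/6)*(-812) = -2539/6*(-812) = 1030834/3 ≈ 3.4361e+5)
V(J(0), 20)*U = (-8/5 + (-3*0)/5)*(1030834/3) = (-8/5 + (⅕)*0)*(1030834/3) = (-8/5 + 0)*(1030834/3) = -8/5*1030834/3 = -8246672/15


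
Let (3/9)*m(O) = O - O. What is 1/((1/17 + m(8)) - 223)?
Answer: -17/3790 ≈ -0.0044855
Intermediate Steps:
m(O) = 0 (m(O) = 3*(O - O) = 3*0 = 0)
1/((1/17 + m(8)) - 223) = 1/((1/17 + 0) - 223) = 1/(1/17 - 223) = 1/(-3790/17) = -17/3790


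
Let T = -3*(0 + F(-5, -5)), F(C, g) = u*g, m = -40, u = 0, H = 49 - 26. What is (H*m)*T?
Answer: 0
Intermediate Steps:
H = 23
F(C, g) = 0 (F(C, g) = 0*g = 0)
T = 0 (T = -3*(0 + 0) = -3*0 = 0)
(H*m)*T = (23*(-40))*0 = -920*0 = 0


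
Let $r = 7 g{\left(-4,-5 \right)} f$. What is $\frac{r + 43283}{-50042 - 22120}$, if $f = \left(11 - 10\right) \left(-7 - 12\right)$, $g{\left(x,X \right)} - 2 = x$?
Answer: $- \frac{43549}{72162} \approx -0.60349$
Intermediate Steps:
$g{\left(x,X \right)} = 2 + x$
$f = -19$ ($f = 1 \left(-19\right) = -19$)
$r = 266$ ($r = 7 \left(2 - 4\right) \left(-19\right) = 7 \left(-2\right) \left(-19\right) = \left(-14\right) \left(-19\right) = 266$)
$\frac{r + 43283}{-50042 - 22120} = \frac{266 + 43283}{-50042 - 22120} = \frac{43549}{-72162} = 43549 \left(- \frac{1}{72162}\right) = - \frac{43549}{72162}$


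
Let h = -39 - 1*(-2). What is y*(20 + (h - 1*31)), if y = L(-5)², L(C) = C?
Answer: -1200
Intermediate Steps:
h = -37 (h = -39 + 2 = -37)
y = 25 (y = (-5)² = 25)
y*(20 + (h - 1*31)) = 25*(20 + (-37 - 1*31)) = 25*(20 + (-37 - 31)) = 25*(20 - 68) = 25*(-48) = -1200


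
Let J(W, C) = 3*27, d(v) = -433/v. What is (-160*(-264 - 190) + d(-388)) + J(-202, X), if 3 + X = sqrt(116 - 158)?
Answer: 28216181/388 ≈ 72722.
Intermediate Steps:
X = -3 + I*sqrt(42) (X = -3 + sqrt(116 - 158) = -3 + sqrt(-42) = -3 + I*sqrt(42) ≈ -3.0 + 6.4807*I)
J(W, C) = 81
(-160*(-264 - 190) + d(-388)) + J(-202, X) = (-160*(-264 - 190) - 433/(-388)) + 81 = (-160*(-454) - 433*(-1/388)) + 81 = (72640 + 433/388) + 81 = 28184753/388 + 81 = 28216181/388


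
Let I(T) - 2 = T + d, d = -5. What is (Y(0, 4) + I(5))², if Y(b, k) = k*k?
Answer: 324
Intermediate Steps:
I(T) = -3 + T (I(T) = 2 + (T - 5) = 2 + (-5 + T) = -3 + T)
Y(b, k) = k²
(Y(0, 4) + I(5))² = (4² + (-3 + 5))² = (16 + 2)² = 18² = 324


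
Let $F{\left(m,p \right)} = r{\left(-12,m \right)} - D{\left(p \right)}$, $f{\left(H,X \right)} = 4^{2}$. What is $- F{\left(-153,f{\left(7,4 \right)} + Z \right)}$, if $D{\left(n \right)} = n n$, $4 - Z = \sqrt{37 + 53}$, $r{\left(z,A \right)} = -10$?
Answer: $500 - 120 \sqrt{10} \approx 120.53$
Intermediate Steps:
$f{\left(H,X \right)} = 16$
$Z = 4 - 3 \sqrt{10}$ ($Z = 4 - \sqrt{37 + 53} = 4 - \sqrt{90} = 4 - 3 \sqrt{10} \approx -5.4868$)
$D{\left(n \right)} = n^{2}$
$F{\left(m,p \right)} = -10 - p^{2}$
$- F{\left(-153,f{\left(7,4 \right)} + Z \right)} = - (-10 - \left(16 + \left(4 - 3 \sqrt{10}\right)\right)^{2}) = - (-10 - \left(20 - 3 \sqrt{10}\right)^{2}) = 10 + \left(20 - 3 \sqrt{10}\right)^{2}$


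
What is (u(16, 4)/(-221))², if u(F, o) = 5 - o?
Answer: 1/48841 ≈ 2.0475e-5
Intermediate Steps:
(u(16, 4)/(-221))² = ((5 - 1*4)/(-221))² = ((5 - 4)*(-1/221))² = (1*(-1/221))² = (-1/221)² = 1/48841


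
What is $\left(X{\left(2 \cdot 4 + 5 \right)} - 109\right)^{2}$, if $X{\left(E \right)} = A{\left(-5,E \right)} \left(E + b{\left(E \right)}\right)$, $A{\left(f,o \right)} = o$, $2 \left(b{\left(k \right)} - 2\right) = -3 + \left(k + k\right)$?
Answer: $\frac{221841}{4} \approx 55460.0$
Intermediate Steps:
$b{\left(k \right)} = \frac{1}{2} + k$ ($b{\left(k \right)} = 2 + \frac{-3 + \left(k + k\right)}{2} = 2 + \frac{-3 + 2 k}{2} = 2 + \left(- \frac{3}{2} + k\right) = \frac{1}{2} + k$)
$X{\left(E \right)} = E \left(\frac{1}{2} + 2 E\right)$ ($X{\left(E \right)} = E \left(E + \left(\frac{1}{2} + E\right)\right) = E \left(\frac{1}{2} + 2 E\right)$)
$\left(X{\left(2 \cdot 4 + 5 \right)} - 109\right)^{2} = \left(\frac{\left(2 \cdot 4 + 5\right) \left(1 + 4 \left(2 \cdot 4 + 5\right)\right)}{2} - 109\right)^{2} = \left(\frac{\left(8 + 5\right) \left(1 + 4 \left(8 + 5\right)\right)}{2} - 109\right)^{2} = \left(\frac{1}{2} \cdot 13 \left(1 + 4 \cdot 13\right) - 109\right)^{2} = \left(\frac{1}{2} \cdot 13 \left(1 + 52\right) - 109\right)^{2} = \left(\frac{1}{2} \cdot 13 \cdot 53 - 109\right)^{2} = \left(\frac{689}{2} - 109\right)^{2} = \left(\frac{471}{2}\right)^{2} = \frac{221841}{4}$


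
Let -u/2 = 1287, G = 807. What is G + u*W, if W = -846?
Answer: 2178411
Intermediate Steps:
u = -2574 (u = -2*1287 = -2574)
G + u*W = 807 - 2574*(-846) = 807 + 2177604 = 2178411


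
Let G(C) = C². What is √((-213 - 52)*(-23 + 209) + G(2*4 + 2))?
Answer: I*√49190 ≈ 221.79*I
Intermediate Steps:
√((-213 - 52)*(-23 + 209) + G(2*4 + 2)) = √((-213 - 52)*(-23 + 209) + (2*4 + 2)²) = √(-265*186 + (8 + 2)²) = √(-49290 + 10²) = √(-49290 + 100) = √(-49190) = I*√49190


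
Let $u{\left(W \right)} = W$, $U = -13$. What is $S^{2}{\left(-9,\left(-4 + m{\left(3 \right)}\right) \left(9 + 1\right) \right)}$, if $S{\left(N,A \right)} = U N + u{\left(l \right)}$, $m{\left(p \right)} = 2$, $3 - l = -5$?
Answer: $15625$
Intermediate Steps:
$l = 8$ ($l = 3 - -5 = 3 + 5 = 8$)
$S{\left(N,A \right)} = 8 - 13 N$ ($S{\left(N,A \right)} = - 13 N + 8 = 8 - 13 N$)
$S^{2}{\left(-9,\left(-4 + m{\left(3 \right)}\right) \left(9 + 1\right) \right)} = \left(8 - -117\right)^{2} = \left(8 + 117\right)^{2} = 125^{2} = 15625$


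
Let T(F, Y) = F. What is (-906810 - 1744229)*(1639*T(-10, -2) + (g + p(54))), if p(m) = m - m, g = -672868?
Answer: 1827249839062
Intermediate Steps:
p(m) = 0
(-906810 - 1744229)*(1639*T(-10, -2) + (g + p(54))) = (-906810 - 1744229)*(1639*(-10) + (-672868 + 0)) = -2651039*(-16390 - 672868) = -2651039*(-689258) = 1827249839062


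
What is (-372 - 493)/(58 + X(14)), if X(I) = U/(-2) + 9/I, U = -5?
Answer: -6055/428 ≈ -14.147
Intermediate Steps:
X(I) = 5/2 + 9/I (X(I) = -5/(-2) + 9/I = -5*(-1/2) + 9/I = 5/2 + 9/I)
(-372 - 493)/(58 + X(14)) = (-372 - 493)/(58 + (5/2 + 9/14)) = -865/(58 + (5/2 + 9*(1/14))) = -865/(58 + (5/2 + 9/14)) = -865/(58 + 22/7) = -865/428/7 = -865*7/428 = -6055/428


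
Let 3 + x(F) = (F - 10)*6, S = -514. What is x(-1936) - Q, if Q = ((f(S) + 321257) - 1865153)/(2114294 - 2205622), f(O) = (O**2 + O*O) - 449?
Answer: -1067635665/91328 ≈ -11690.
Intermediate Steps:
f(O) = -449 + 2*O**2 (f(O) = (O**2 + O**2) - 449 = 2*O**2 - 449 = -449 + 2*O**2)
Q = 1015953/91328 (Q = (((-449 + 2*(-514)**2) + 321257) - 1865153)/(2114294 - 2205622) = (((-449 + 2*264196) + 321257) - 1865153)/(-91328) = (((-449 + 528392) + 321257) - 1865153)*(-1/91328) = ((527943 + 321257) - 1865153)*(-1/91328) = (849200 - 1865153)*(-1/91328) = -1015953*(-1/91328) = 1015953/91328 ≈ 11.124)
x(F) = -63 + 6*F (x(F) = -3 + (F - 10)*6 = -3 + (-10 + F)*6 = -3 + (-60 + 6*F) = -63 + 6*F)
x(-1936) - Q = (-63 + 6*(-1936)) - 1*1015953/91328 = (-63 - 11616) - 1015953/91328 = -11679 - 1015953/91328 = -1067635665/91328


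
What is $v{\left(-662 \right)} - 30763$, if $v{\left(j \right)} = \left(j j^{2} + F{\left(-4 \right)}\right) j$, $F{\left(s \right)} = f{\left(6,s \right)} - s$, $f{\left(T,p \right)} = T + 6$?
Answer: $192057762181$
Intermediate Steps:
$f{\left(T,p \right)} = 6 + T$
$F{\left(s \right)} = 12 - s$ ($F{\left(s \right)} = \left(6 + 6\right) - s = 12 - s$)
$v{\left(j \right)} = j \left(16 + j^{3}\right)$ ($v{\left(j \right)} = \left(j j^{2} + \left(12 - -4\right)\right) j = \left(j^{3} + \left(12 + 4\right)\right) j = \left(j^{3} + 16\right) j = \left(16 + j^{3}\right) j = j \left(16 + j^{3}\right)$)
$v{\left(-662 \right)} - 30763 = - 662 \left(16 + \left(-662\right)^{3}\right) - 30763 = - 662 \left(16 - 290117528\right) - 30763 = \left(-662\right) \left(-290117512\right) - 30763 = 192057792944 - 30763 = 192057762181$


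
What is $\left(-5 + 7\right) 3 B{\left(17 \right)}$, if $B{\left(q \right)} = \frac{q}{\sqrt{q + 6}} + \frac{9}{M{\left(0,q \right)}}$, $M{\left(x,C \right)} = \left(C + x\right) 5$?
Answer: $\frac{54}{85} + \frac{102 \sqrt{23}}{23} \approx 21.904$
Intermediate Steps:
$M{\left(x,C \right)} = 5 C + 5 x$
$B{\left(q \right)} = \frac{9}{5 q} + \frac{q}{\sqrt{6 + q}}$ ($B{\left(q \right)} = \frac{q}{\sqrt{q + 6}} + \frac{9}{5 q + 5 \cdot 0} = \frac{q}{\sqrt{6 + q}} + \frac{9}{5 q + 0} = \frac{q}{\sqrt{6 + q}} + \frac{9}{5 q} = \frac{9}{5 q} + \frac{q}{\sqrt{6 + q}}$)
$\left(-5 + 7\right) 3 B{\left(17 \right)} = \left(-5 + 7\right) 3 \left(\frac{9}{5 \cdot 17} + \frac{17}{\sqrt{6 + 17}}\right) = 2 \cdot 3 \left(\frac{9}{5} \cdot \frac{1}{17} + \frac{17}{\sqrt{23}}\right) = 6 \left(\frac{9}{85} + 17 \frac{\sqrt{23}}{23}\right) = 6 \left(\frac{9}{85} + \frac{17 \sqrt{23}}{23}\right) = \frac{54}{85} + \frac{102 \sqrt{23}}{23}$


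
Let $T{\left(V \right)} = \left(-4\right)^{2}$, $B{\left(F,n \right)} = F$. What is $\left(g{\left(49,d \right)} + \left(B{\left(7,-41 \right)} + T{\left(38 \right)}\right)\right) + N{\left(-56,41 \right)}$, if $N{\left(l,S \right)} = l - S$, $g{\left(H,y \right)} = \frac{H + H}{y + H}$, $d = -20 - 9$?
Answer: $- \frac{691}{10} \approx -69.1$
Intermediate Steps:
$d = -29$
$g{\left(H,y \right)} = \frac{2 H}{H + y}$
$T{\left(V \right)} = 16$
$\left(g{\left(49,d \right)} + \left(B{\left(7,-41 \right)} + T{\left(38 \right)}\right)\right) + N{\left(-56,41 \right)} = \left(2 \cdot 49 \frac{1}{49 - 29} + \left(7 + 16\right)\right) - 97 = \left(2 \cdot 49 \cdot \frac{1}{20} + 23\right) - 97 = \left(\frac{49}{10} + 23\right) - 97 = \frac{279}{10} - 97 = - \frac{691}{10}$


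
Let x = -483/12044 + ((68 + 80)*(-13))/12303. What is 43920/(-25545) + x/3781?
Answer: -1640486448284491/954120212373276 ≈ -1.7194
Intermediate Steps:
x = -29115005/148177332 (x = -483*1/12044 + (148*(-13))*(1/12303) = -483/12044 - 1924*1/12303 = -483/12044 - 1924/12303 = -29115005/148177332 ≈ -0.19649)
43920/(-25545) + x/3781 = 43920/(-25545) - 29115005/148177332/3781 = 43920*(-1/25545) - 29115005/148177332*1/3781 = -2928/1703 - 29115005/560258492292 = -1640486448284491/954120212373276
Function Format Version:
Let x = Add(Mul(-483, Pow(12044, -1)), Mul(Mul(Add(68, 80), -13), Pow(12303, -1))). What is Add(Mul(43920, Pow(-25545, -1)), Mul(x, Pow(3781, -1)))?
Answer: Rational(-1640486448284491, 954120212373276) ≈ -1.7194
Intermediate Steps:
x = Rational(-29115005, 148177332) (x = Add(Mul(-483, Rational(1, 12044)), Mul(Mul(148, -13), Rational(1, 12303))) = Add(Rational(-483, 12044), Mul(-1924, Rational(1, 12303))) = Add(Rational(-483, 12044), Rational(-1924, 12303)) = Rational(-29115005, 148177332) ≈ -0.19649)
Add(Mul(43920, Pow(-25545, -1)), Mul(x, Pow(3781, -1))) = Add(Mul(43920, Pow(-25545, -1)), Mul(Rational(-29115005, 148177332), Pow(3781, -1))) = Add(Mul(43920, Rational(-1, 25545)), Mul(Rational(-29115005, 148177332), Rational(1, 3781))) = Add(Rational(-2928, 1703), Rational(-29115005, 560258492292)) = Rational(-1640486448284491, 954120212373276)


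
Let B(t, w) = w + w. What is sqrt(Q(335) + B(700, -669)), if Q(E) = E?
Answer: I*sqrt(1003) ≈ 31.67*I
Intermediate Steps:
B(t, w) = 2*w
sqrt(Q(335) + B(700, -669)) = sqrt(335 + 2*(-669)) = sqrt(335 - 1338) = sqrt(-1003) = I*sqrt(1003)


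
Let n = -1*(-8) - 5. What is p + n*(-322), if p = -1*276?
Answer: -1242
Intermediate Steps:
p = -276
n = 3 (n = 8 - 5 = 3)
p + n*(-322) = -276 + 3*(-322) = -276 - 966 = -1242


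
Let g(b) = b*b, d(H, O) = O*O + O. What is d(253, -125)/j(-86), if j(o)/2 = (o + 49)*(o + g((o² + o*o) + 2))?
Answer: -155/161958139 ≈ -9.5704e-7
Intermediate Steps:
d(H, O) = O + O² (d(H, O) = O² + O = O + O²)
g(b) = b²
j(o) = 2*(49 + o)*(o + (2 + 2*o²)²) (j(o) = 2*((o + 49)*(o + ((o² + o*o) + 2)²)) = 2*((49 + o)*(o + ((o² + o²) + 2)²)) = 2*((49 + o)*(o + (2*o² + 2)²)) = 2*((49 + o)*(o + (2 + 2*o²)²)) = 2*(49 + o)*(o + (2 + 2*o²)²))
d(253, -125)/j(-86) = (-125*(1 - 125))/(392 + 8*(-86)⁵ + 16*(-86)³ + 106*(-86) + 392*(-86)⁴ + 786*(-86)²) = (-125*(-124))/(392 + 8*(-4704270176) + 16*(-636056) - 9116 + 392*54700816 + 786*7396) = 15500/(392 - 37634161408 - 10176896 - 9116 + 21442719872 + 5813256) = 15500/(-16195813900) = 15500*(-1/16195813900) = -155/161958139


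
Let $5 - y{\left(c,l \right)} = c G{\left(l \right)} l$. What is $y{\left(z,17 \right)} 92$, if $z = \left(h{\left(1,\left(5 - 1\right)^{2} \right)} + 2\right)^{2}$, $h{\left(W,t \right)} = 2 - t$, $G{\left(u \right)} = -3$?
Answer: $676108$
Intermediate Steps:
$z = 144$ ($z = \left(\left(2 - \left(5 - 1\right)^{2}\right) + 2\right)^{2} = \left(\left(2 - 4^{2}\right) + 2\right)^{2} = \left(\left(2 - 16\right) + 2\right)^{2} = \left(-14 + 2\right)^{2} = \left(-12\right)^{2} = 144$)
$y{\left(c,l \right)} = 5 + 3 c l$ ($y{\left(c,l \right)} = 5 - c \left(-3\right) l = 5 - - 3 c l = 5 + 3 c l$)
$y{\left(z,17 \right)} 92 = \left(5 + 3 \cdot 144 \cdot 17\right) 92 = \left(5 + 7344\right) 92 = 7349 \cdot 92 = 676108$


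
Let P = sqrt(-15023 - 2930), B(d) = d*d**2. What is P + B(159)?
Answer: 4019679 + I*sqrt(17953) ≈ 4.0197e+6 + 133.99*I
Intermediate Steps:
B(d) = d**3
P = I*sqrt(17953) (P = sqrt(-17953) = I*sqrt(17953) ≈ 133.99*I)
P + B(159) = I*sqrt(17953) + 159**3 = I*sqrt(17953) + 4019679 = 4019679 + I*sqrt(17953)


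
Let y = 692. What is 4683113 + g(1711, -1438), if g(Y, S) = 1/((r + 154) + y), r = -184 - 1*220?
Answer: 2069935947/442 ≈ 4.6831e+6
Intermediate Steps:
r = -404 (r = -184 - 220 = -404)
g(Y, S) = 1/442 (g(Y, S) = 1/((-404 + 154) + 692) = 1/(-250 + 692) = 1/442)
4683113 + g(1711, -1438) = 4683113 + 1/442 = 2069935947/442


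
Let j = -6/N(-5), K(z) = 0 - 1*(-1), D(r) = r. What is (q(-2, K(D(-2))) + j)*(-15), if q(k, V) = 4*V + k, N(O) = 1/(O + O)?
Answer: -930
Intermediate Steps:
K(z) = 1 (K(z) = 0 + 1 = 1)
N(O) = 1/(2*O)
j = 60 (j = -6/((½)/(-5)) = -6/((½)*(-⅕)) = -6/(-⅒) = -6*(-10) = 60)
q(k, V) = k + 4*V
(q(-2, K(D(-2))) + j)*(-15) = ((-2 + 4*1) + 60)*(-15) = ((-2 + 4) + 60)*(-15) = (2 + 60)*(-15) = 62*(-15) = -930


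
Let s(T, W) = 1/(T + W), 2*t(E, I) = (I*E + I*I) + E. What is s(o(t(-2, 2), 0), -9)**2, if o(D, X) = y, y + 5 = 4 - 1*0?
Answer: 1/100 ≈ 0.010000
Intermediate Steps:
y = -1 (y = -5 + (4 - 1*0) = -5 + (4 + 0) = -5 + 4 = -1)
t(E, I) = E/2 + I**2/2 + E*I/2 (t(E, I) = ((I*E + I*I) + E)/2 = ((E*I + I**2) + E)/2 = ((I**2 + E*I) + E)/2 = (E + I**2 + E*I)/2 = E/2 + I**2/2 + E*I/2)
o(D, X) = -1
s(o(t(-2, 2), 0), -9)**2 = (1/(-1 - 9))**2 = (1/(-10))**2 = (-1/10)**2 = 1/100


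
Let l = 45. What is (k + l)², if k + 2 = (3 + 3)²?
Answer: 6241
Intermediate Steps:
k = 34 (k = -2 + (3 + 3)² = -2 + 6² = -2 + 36 = 34)
(k + l)² = (34 + 45)² = 79² = 6241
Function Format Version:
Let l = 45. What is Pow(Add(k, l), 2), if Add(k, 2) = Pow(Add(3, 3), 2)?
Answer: 6241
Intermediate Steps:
k = 34 (k = Add(-2, Pow(Add(3, 3), 2)) = Add(-2, Pow(6, 2)) = Add(-2, 36) = 34)
Pow(Add(k, l), 2) = Pow(Add(34, 45), 2) = Pow(79, 2) = 6241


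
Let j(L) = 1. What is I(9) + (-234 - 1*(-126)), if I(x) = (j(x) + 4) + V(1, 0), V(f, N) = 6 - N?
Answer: -97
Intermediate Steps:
I(x) = 11 (I(x) = (1 + 4) + (6 - 1*0) = 5 + (6 + 0) = 5 + 6 = 11)
I(9) + (-234 - 1*(-126)) = 11 + (-234 - 1*(-126)) = 11 + (-234 + 126) = 11 - 108 = -97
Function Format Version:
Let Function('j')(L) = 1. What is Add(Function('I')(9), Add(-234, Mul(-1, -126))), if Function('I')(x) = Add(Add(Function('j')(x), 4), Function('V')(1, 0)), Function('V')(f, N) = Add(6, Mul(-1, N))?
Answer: -97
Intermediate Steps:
Function('I')(x) = 11 (Function('I')(x) = Add(Add(1, 4), Add(6, Mul(-1, 0))) = Add(5, Add(6, 0)) = Add(5, 6) = 11)
Add(Function('I')(9), Add(-234, Mul(-1, -126))) = Add(11, Add(-234, Mul(-1, -126))) = Add(11, Add(-234, 126)) = Add(11, -108) = -97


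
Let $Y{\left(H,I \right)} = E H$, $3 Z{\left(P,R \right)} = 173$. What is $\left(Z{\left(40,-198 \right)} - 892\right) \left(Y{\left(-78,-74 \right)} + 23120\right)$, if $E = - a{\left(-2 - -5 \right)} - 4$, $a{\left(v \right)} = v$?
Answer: $- \frac{59235998}{3} \approx -1.9745 \cdot 10^{7}$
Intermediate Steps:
$Z{\left(P,R \right)} = \frac{173}{3}$ ($Z{\left(P,R \right)} = \frac{1}{3} \cdot 173 = \frac{173}{3}$)
$E = -7$ ($E = - (-2 - -5) - 4 = - (-2 + 5) - 4 = \left(-1\right) 3 - 4 = -3 - 4 = -7$)
$Y{\left(H,I \right)} = - 7 H$
$\left(Z{\left(40,-198 \right)} - 892\right) \left(Y{\left(-78,-74 \right)} + 23120\right) = \left(\frac{173}{3} - 892\right) \left(\left(-7\right) \left(-78\right) + 23120\right) = - \frac{2503 \left(546 + 23120\right)}{3} = \left(- \frac{2503}{3}\right) 23666 = - \frac{59235998}{3}$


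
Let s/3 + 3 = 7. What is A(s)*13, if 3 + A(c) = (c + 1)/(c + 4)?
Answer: -455/16 ≈ -28.438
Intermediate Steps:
s = 12 (s = -9 + 3*7 = -9 + 21 = 12)
A(c) = -3 + (1 + c)/(4 + c) (A(c) = -3 + (c + 1)/(c + 4) = -3 + (1 + c)/(4 + c))
A(s)*13 = ((-11 - 2*12)/(4 + 12))*13 = ((-11 - 24)/16)*13 = ((1/16)*(-35))*13 = -35/16*13 = -455/16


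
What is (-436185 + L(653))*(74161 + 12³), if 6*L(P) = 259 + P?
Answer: -33090108337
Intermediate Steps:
L(P) = 259/6 + P/6 (L(P) = (259 + P)/6 = 259/6 + P/6)
(-436185 + L(653))*(74161 + 12³) = (-436185 + (259/6 + (⅙)*653))*(74161 + 12³) = (-436185 + (259/6 + 653/6))*(74161 + 1728) = (-436185 + 152)*75889 = -436033*75889 = -33090108337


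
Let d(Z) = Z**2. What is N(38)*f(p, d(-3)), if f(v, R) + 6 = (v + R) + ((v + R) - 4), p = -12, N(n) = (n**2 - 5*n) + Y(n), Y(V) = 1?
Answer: -20080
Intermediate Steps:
N(n) = 1 + n**2 - 5*n (N(n) = (n**2 - 5*n) + 1 = 1 + n**2 - 5*n)
f(v, R) = -10 + 2*R + 2*v (f(v, R) = -6 + ((v + R) + ((v + R) - 4)) = -6 + ((R + v) + ((R + v) - 4)) = -6 + ((R + v) + (-4 + R + v)) = -6 + (-4 + 2*R + 2*v) = -10 + 2*R + 2*v)
N(38)*f(p, d(-3)) = (1 + 38**2 - 5*38)*(-10 + 2*(-3)**2 + 2*(-12)) = (1 + 1444 - 190)*(-10 + 2*9 - 24) = 1255*(-10 + 18 - 24) = 1255*(-16) = -20080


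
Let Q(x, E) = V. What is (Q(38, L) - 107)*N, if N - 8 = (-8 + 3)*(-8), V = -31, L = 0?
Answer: -6624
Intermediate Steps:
Q(x, E) = -31
N = 48 (N = 8 + (-8 + 3)*(-8) = 8 - 5*(-8) = 8 + 40 = 48)
(Q(38, L) - 107)*N = (-31 - 107)*48 = -138*48 = -6624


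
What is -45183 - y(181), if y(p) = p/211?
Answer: -9533794/211 ≈ -45184.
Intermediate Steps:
y(p) = p/211 (y(p) = p*(1/211) = p/211)
-45183 - y(181) = -45183 - 181/211 = -9533794/211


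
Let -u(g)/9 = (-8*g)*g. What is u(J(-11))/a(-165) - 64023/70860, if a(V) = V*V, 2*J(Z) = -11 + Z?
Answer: -68913/118100 ≈ -0.58351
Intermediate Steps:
J(Z) = -11/2 + Z/2 (J(Z) = (-11 + Z)/2 = -11/2 + Z/2)
u(g) = 72*g² (u(g) = -9*(-8*g)*g = -(-72)*g² = 72*g²)
a(V) = V²
u(J(-11))/a(-165) - 64023/70860 = (72*(-11/2 + (½)*(-11))²)/((-165)²) - 64023/70860 = (72*(-11/2 - 11/2)²)/27225 - 64023*1/70860 = (72*(-11)²)*(1/27225) - 21341/23620 = (72*121)*(1/27225) - 21341/23620 = 8712*(1/27225) - 21341/23620 = 8/25 - 21341/23620 = -68913/118100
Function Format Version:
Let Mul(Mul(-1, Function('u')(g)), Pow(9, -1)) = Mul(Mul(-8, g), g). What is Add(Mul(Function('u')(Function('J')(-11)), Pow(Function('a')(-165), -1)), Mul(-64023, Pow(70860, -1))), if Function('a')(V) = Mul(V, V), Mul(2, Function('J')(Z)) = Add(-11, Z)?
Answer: Rational(-68913, 118100) ≈ -0.58351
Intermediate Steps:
Function('J')(Z) = Add(Rational(-11, 2), Mul(Rational(1, 2), Z)) (Function('J')(Z) = Mul(Rational(1, 2), Add(-11, Z)) = Add(Rational(-11, 2), Mul(Rational(1, 2), Z)))
Function('u')(g) = Mul(72, Pow(g, 2)) (Function('u')(g) = Mul(-9, Mul(Mul(-8, g), g)) = Mul(-9, Mul(-8, Pow(g, 2))) = Mul(72, Pow(g, 2)))
Function('a')(V) = Pow(V, 2)
Add(Mul(Function('u')(Function('J')(-11)), Pow(Function('a')(-165), -1)), Mul(-64023, Pow(70860, -1))) = Add(Mul(Mul(72, Pow(Add(Rational(-11, 2), Mul(Rational(1, 2), -11)), 2)), Pow(Pow(-165, 2), -1)), Mul(-64023, Pow(70860, -1))) = Add(Mul(Mul(72, Pow(Add(Rational(-11, 2), Rational(-11, 2)), 2)), Pow(27225, -1)), Mul(-64023, Rational(1, 70860))) = Add(Mul(Mul(72, Pow(-11, 2)), Rational(1, 27225)), Rational(-21341, 23620)) = Add(Mul(Mul(72, 121), Rational(1, 27225)), Rational(-21341, 23620)) = Add(Mul(8712, Rational(1, 27225)), Rational(-21341, 23620)) = Add(Rational(8, 25), Rational(-21341, 23620)) = Rational(-68913, 118100)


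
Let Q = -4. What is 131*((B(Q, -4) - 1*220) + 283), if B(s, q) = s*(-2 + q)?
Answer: 11397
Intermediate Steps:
131*((B(Q, -4) - 1*220) + 283) = 131*((-4*(-2 - 4) - 1*220) + 283) = 131*((-4*(-6) - 220) + 283) = 131*((24 - 220) + 283) = 131*(-196 + 283) = 131*87 = 11397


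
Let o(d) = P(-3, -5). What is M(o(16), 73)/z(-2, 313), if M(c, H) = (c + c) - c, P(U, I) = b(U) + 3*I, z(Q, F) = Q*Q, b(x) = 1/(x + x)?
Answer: -91/24 ≈ -3.7917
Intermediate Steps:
b(x) = 1/(2*x)
z(Q, F) = Q²
P(U, I) = 1/(2*U) + 3*I
o(d) = -91/6 (o(d) = (½)/(-3) + 3*(-5) = (½)*(-⅓) - 15 = -⅙ - 15 = -91/6)
M(c, H) = c (M(c, H) = 2*c - c = c)
M(o(16), 73)/z(-2, 313) = -91/(6*((-2)²)) = -91/6/4 = -91/6*¼ = -91/24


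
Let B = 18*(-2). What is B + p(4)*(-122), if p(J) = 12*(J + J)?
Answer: -11748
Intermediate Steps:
p(J) = 24*J (p(J) = 12*(2*J) = 24*J)
B = -36
B + p(4)*(-122) = -36 + (24*4)*(-122) = -36 + 96*(-122) = -36 - 11712 = -11748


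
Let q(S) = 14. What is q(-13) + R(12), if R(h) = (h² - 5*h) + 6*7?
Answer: 140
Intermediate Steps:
R(h) = 42 + h² - 5*h (R(h) = (h² - 5*h) + 42 = 42 + h² - 5*h)
q(-13) + R(12) = 14 + (42 + 12² - 5*12) = 14 + (42 + 144 - 60) = 14 + 126 = 140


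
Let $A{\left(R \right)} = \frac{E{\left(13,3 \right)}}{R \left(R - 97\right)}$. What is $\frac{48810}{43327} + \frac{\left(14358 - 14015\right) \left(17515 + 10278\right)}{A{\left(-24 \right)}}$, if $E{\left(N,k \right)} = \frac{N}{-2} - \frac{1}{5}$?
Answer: $- \frac{11994572629153650}{2902909} \approx -4.1319 \cdot 10^{9}$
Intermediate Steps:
$E{\left(N,k \right)} = - \frac{1}{5} - \frac{N}{2}$ ($E{\left(N,k \right)} = N \left(- \frac{1}{2}\right) - \frac{1}{5} = - \frac{N}{2} - \frac{1}{5} = - \frac{1}{5} - \frac{N}{2}$)
$A{\left(R \right)} = - \frac{67}{10 R \left(-97 + R\right)}$ ($A{\left(R \right)} = \frac{- \frac{1}{5} - \frac{13}{2}}{R \left(R - 97\right)} = \frac{- \frac{1}{5} - \frac{13}{2}}{R \left(-97 + R\right)} = - \frac{67 \frac{1}{R \left(-97 + R\right)}}{10} = - \frac{67}{10 R \left(-97 + R\right)}$)
$\frac{48810}{43327} + \frac{\left(14358 - 14015\right) \left(17515 + 10278\right)}{A{\left(-24 \right)}} = \frac{48810}{43327} + \frac{\left(14358 - 14015\right) \left(17515 + 10278\right)}{\left(- \frac{67}{10}\right) \frac{1}{-24} \frac{1}{-97 - 24}} = 48810 \cdot \frac{1}{43327} + \frac{343 \cdot 27793}{\left(- \frac{67}{10}\right) \left(- \frac{1}{24}\right) \frac{1}{-121}} = \frac{48810}{43327} + \frac{9532999}{\left(- \frac{67}{10}\right) \left(- \frac{1}{24}\right) \left(- \frac{1}{121}\right)} = \frac{48810}{43327} + \frac{9532999}{- \frac{67}{29040}} = \frac{48810}{43327} + 9532999 \left(- \frac{29040}{67}\right) = \frac{48810}{43327} - \frac{276838290960}{67} = - \frac{11994572629153650}{2902909}$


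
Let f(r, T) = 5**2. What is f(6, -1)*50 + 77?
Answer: 1327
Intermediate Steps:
f(r, T) = 25
f(6, -1)*50 + 77 = 25*50 + 77 = 1250 + 77 = 1327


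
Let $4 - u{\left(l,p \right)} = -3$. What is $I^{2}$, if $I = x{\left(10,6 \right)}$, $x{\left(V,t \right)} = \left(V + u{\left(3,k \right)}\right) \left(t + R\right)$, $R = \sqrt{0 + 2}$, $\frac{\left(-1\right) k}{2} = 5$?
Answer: $10982 + 3468 \sqrt{2} \approx 15887.0$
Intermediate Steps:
$k = -10$ ($k = \left(-2\right) 5 = -10$)
$u{\left(l,p \right)} = 7$ ($u{\left(l,p \right)} = 4 - -3 = 4 + 3 = 7$)
$R = \sqrt{2} \approx 1.4142$
$x{\left(V,t \right)} = \left(7 + V\right) \left(t + \sqrt{2}\right)$ ($x{\left(V,t \right)} = \left(V + 7\right) \left(t + \sqrt{2}\right) = \left(7 + V\right) \left(t + \sqrt{2}\right)$)
$I = 102 + 17 \sqrt{2}$ ($I = 7 \cdot 6 + 7 \sqrt{2} + 10 \cdot 6 + 10 \sqrt{2} = 42 + 7 \sqrt{2} + 60 + 10 \sqrt{2} = 102 + 17 \sqrt{2} \approx 126.04$)
$I^{2} = \left(102 + 17 \sqrt{2}\right)^{2}$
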